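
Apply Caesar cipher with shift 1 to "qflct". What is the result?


Caesar cipher: shift "qflct" by 1
  'q' (pos 16) + 1 = pos 17 = 'r'
  'f' (pos 5) + 1 = pos 6 = 'g'
  'l' (pos 11) + 1 = pos 12 = 'm'
  'c' (pos 2) + 1 = pos 3 = 'd'
  't' (pos 19) + 1 = pos 20 = 'u'
Result: rgmdu

rgmdu


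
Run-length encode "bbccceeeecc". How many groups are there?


Input: bbccceeeecc
Scanning for consecutive runs:
  Group 1: 'b' x 2 (positions 0-1)
  Group 2: 'c' x 3 (positions 2-4)
  Group 3: 'e' x 4 (positions 5-8)
  Group 4: 'c' x 2 (positions 9-10)
Total groups: 4

4


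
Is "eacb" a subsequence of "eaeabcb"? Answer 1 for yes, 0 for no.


Check if "eacb" is a subsequence of "eaeabcb"
Greedy scan:
  Position 0 ('e'): matches sub[0] = 'e'
  Position 1 ('a'): matches sub[1] = 'a'
  Position 2 ('e'): no match needed
  Position 3 ('a'): no match needed
  Position 4 ('b'): no match needed
  Position 5 ('c'): matches sub[2] = 'c'
  Position 6 ('b'): matches sub[3] = 'b'
All 4 characters matched => is a subsequence

1


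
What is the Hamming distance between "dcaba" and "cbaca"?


Comparing "dcaba" and "cbaca" position by position:
  Position 0: 'd' vs 'c' => differ
  Position 1: 'c' vs 'b' => differ
  Position 2: 'a' vs 'a' => same
  Position 3: 'b' vs 'c' => differ
  Position 4: 'a' vs 'a' => same
Total differences (Hamming distance): 3

3


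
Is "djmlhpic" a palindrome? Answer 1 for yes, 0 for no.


Input: djmlhpic
Reversed: ciphlmjd
  Compare pos 0 ('d') with pos 7 ('c'): MISMATCH
  Compare pos 1 ('j') with pos 6 ('i'): MISMATCH
  Compare pos 2 ('m') with pos 5 ('p'): MISMATCH
  Compare pos 3 ('l') with pos 4 ('h'): MISMATCH
Result: not a palindrome

0


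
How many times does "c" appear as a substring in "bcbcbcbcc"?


Searching for "c" in "bcbcbcbcc"
Scanning each position:
  Position 0: "b" => no
  Position 1: "c" => MATCH
  Position 2: "b" => no
  Position 3: "c" => MATCH
  Position 4: "b" => no
  Position 5: "c" => MATCH
  Position 6: "b" => no
  Position 7: "c" => MATCH
  Position 8: "c" => MATCH
Total occurrences: 5

5


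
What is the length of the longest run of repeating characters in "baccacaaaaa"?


Input: "baccacaaaaa"
Scanning for longest run:
  Position 1 ('a'): new char, reset run to 1
  Position 2 ('c'): new char, reset run to 1
  Position 3 ('c'): continues run of 'c', length=2
  Position 4 ('a'): new char, reset run to 1
  Position 5 ('c'): new char, reset run to 1
  Position 6 ('a'): new char, reset run to 1
  Position 7 ('a'): continues run of 'a', length=2
  Position 8 ('a'): continues run of 'a', length=3
  Position 9 ('a'): continues run of 'a', length=4
  Position 10 ('a'): continues run of 'a', length=5
Longest run: 'a' with length 5

5


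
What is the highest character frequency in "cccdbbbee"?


Input: cccdbbbee
Character counts:
  'b': 3
  'c': 3
  'd': 1
  'e': 2
Maximum frequency: 3

3


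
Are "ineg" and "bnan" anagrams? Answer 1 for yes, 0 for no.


Strings: "ineg", "bnan"
Sorted first:  egin
Sorted second: abnn
Differ at position 0: 'e' vs 'a' => not anagrams

0


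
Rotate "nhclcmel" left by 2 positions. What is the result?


Input: "nhclcmel", rotate left by 2
First 2 characters: "nh"
Remaining characters: "clcmel"
Concatenate remaining + first: "clcmel" + "nh" = "clcmelnh"

clcmelnh


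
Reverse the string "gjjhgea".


Input: gjjhgea
Reading characters right to left:
  Position 6: 'a'
  Position 5: 'e'
  Position 4: 'g'
  Position 3: 'h'
  Position 2: 'j'
  Position 1: 'j'
  Position 0: 'g'
Reversed: aeghjjg

aeghjjg


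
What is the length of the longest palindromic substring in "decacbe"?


Input: "decacbe"
Checking substrings for palindromes:
  [2:5] "cac" (len 3) => palindrome
Longest palindromic substring: "cac" with length 3

3


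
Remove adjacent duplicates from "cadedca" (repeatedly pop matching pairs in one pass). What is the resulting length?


Input: cadedca
Stack-based adjacent duplicate removal:
  Read 'c': push. Stack: c
  Read 'a': push. Stack: ca
  Read 'd': push. Stack: cad
  Read 'e': push. Stack: cade
  Read 'd': push. Stack: caded
  Read 'c': push. Stack: cadedc
  Read 'a': push. Stack: cadedca
Final stack: "cadedca" (length 7)

7


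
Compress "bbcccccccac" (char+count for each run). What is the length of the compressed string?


Input: bbcccccccac
Runs:
  'b' x 2 => "b2"
  'c' x 7 => "c7"
  'a' x 1 => "a1"
  'c' x 1 => "c1"
Compressed: "b2c7a1c1"
Compressed length: 8

8


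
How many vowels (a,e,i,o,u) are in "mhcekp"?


Input: mhcekp
Checking each character:
  'm' at position 0: consonant
  'h' at position 1: consonant
  'c' at position 2: consonant
  'e' at position 3: vowel (running total: 1)
  'k' at position 4: consonant
  'p' at position 5: consonant
Total vowels: 1

1


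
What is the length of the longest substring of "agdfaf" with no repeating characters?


Input: "agdfaf"
Sliding window (track last position of each char):
  Position 0 ('a'): window [0,0] length 1 -- new best
  Position 1 ('g'): window [0,1] length 2 -- new best
  Position 2 ('d'): window [0,2] length 3 -- new best
  Position 3 ('f'): window [0,3] length 4 -- new best
  Position 4 ('a'): repeat (last at 0), move window start to 1
  Position 4 ('a'): window [1,4] length 4
  Position 5 ('f'): repeat (last at 3), move window start to 4
  Position 5 ('f'): window [4,5] length 2
Longest substring with no repeats: "agdf" with length 4

4


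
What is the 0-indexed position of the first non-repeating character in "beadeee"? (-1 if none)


Input: beadeee
Character frequencies:
  'a': 1
  'b': 1
  'd': 1
  'e': 4
Scanning left to right for freq == 1:
  Position 0 ('b'): unique! => answer = 0

0


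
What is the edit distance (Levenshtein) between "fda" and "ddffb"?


Computing edit distance: "fda" -> "ddffb"
DP table:
           d    d    f    f    b
      0    1    2    3    4    5
  f   1    1    2    2    3    4
  d   2    1    1    2    3    4
  a   3    2    2    2    3    4
Edit distance = dp[3][5] = 4

4


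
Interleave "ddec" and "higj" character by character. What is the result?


Interleaving "ddec" and "higj":
  Position 0: 'd' from first, 'h' from second => "dh"
  Position 1: 'd' from first, 'i' from second => "di"
  Position 2: 'e' from first, 'g' from second => "eg"
  Position 3: 'c' from first, 'j' from second => "cj"
Result: dhdiegcj

dhdiegcj


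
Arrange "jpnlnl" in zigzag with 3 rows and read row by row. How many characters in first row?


Zigzag "jpnlnl" into 3 rows:
Placing characters:
  'j' => row 0
  'p' => row 1
  'n' => row 2
  'l' => row 1
  'n' => row 0
  'l' => row 1
Rows:
  Row 0: "jn"
  Row 1: "pll"
  Row 2: "n"
First row length: 2

2


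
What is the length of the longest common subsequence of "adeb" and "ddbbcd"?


LCS of "adeb" and "ddbbcd"
DP table:
           d    d    b    b    c    d
      0    0    0    0    0    0    0
  a   0    0    0    0    0    0    0
  d   0    1    1    1    1    1    1
  e   0    1    1    1    1    1    1
  b   0    1    1    2    2    2    2
LCS length = dp[4][6] = 2

2


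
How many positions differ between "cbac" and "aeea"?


Comparing "cbac" and "aeea" position by position:
  Position 0: 'c' vs 'a' => DIFFER
  Position 1: 'b' vs 'e' => DIFFER
  Position 2: 'a' vs 'e' => DIFFER
  Position 3: 'c' vs 'a' => DIFFER
Positions that differ: 4

4


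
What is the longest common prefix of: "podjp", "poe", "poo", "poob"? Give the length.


Words: podjp, poe, poo, poob
  Position 0: all 'p' => match
  Position 1: all 'o' => match
  Position 2: ('d', 'e', 'o', 'o') => mismatch, stop
LCP = "po" (length 2)

2


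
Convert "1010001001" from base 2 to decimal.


Input: "1010001001" in base 2
Positional expansion:
  Digit '1' (value 1) x 2^9 = 512
  Digit '0' (value 0) x 2^8 = 0
  Digit '1' (value 1) x 2^7 = 128
  Digit '0' (value 0) x 2^6 = 0
  Digit '0' (value 0) x 2^5 = 0
  Digit '0' (value 0) x 2^4 = 0
  Digit '1' (value 1) x 2^3 = 8
  Digit '0' (value 0) x 2^2 = 0
  Digit '0' (value 0) x 2^1 = 0
  Digit '1' (value 1) x 2^0 = 1
Sum = 649

649


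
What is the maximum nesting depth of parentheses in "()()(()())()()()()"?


Input: "()()(()())()()()()"
Tracking depth:
  Position 0 '(': depth becomes 1
  Position 1 ')': depth becomes 0
  Position 2 '(': depth becomes 1
  Position 3 ')': depth becomes 0
  Position 4 '(': depth becomes 1
  Position 5 '(': depth becomes 2
  Position 6 ')': depth becomes 1
  Position 7 '(': depth becomes 2
  Position 8 ')': depth becomes 1
  Position 9 ')': depth becomes 0
  Position 10 '(': depth becomes 1
  Position 11 ')': depth becomes 0
  Position 12 '(': depth becomes 1
  Position 13 ')': depth becomes 0
  Position 14 '(': depth becomes 1
  Position 15 ')': depth becomes 0
  Position 16 '(': depth becomes 1
  Position 17 ')': depth becomes 0
Maximum depth reached: 2

2


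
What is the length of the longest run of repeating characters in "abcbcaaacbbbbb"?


Input: "abcbcaaacbbbbb"
Scanning for longest run:
  Position 1 ('b'): new char, reset run to 1
  Position 2 ('c'): new char, reset run to 1
  Position 3 ('b'): new char, reset run to 1
  Position 4 ('c'): new char, reset run to 1
  Position 5 ('a'): new char, reset run to 1
  Position 6 ('a'): continues run of 'a', length=2
  Position 7 ('a'): continues run of 'a', length=3
  Position 8 ('c'): new char, reset run to 1
  Position 9 ('b'): new char, reset run to 1
  Position 10 ('b'): continues run of 'b', length=2
  Position 11 ('b'): continues run of 'b', length=3
  Position 12 ('b'): continues run of 'b', length=4
  Position 13 ('b'): continues run of 'b', length=5
Longest run: 'b' with length 5

5


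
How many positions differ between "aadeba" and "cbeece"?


Comparing "aadeba" and "cbeece" position by position:
  Position 0: 'a' vs 'c' => DIFFER
  Position 1: 'a' vs 'b' => DIFFER
  Position 2: 'd' vs 'e' => DIFFER
  Position 3: 'e' vs 'e' => same
  Position 4: 'b' vs 'c' => DIFFER
  Position 5: 'a' vs 'e' => DIFFER
Positions that differ: 5

5


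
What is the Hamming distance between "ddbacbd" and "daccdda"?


Comparing "ddbacbd" and "daccdda" position by position:
  Position 0: 'd' vs 'd' => same
  Position 1: 'd' vs 'a' => differ
  Position 2: 'b' vs 'c' => differ
  Position 3: 'a' vs 'c' => differ
  Position 4: 'c' vs 'd' => differ
  Position 5: 'b' vs 'd' => differ
  Position 6: 'd' vs 'a' => differ
Total differences (Hamming distance): 6

6


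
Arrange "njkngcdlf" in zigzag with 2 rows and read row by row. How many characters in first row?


Zigzag "njkngcdlf" into 2 rows:
Placing characters:
  'n' => row 0
  'j' => row 1
  'k' => row 0
  'n' => row 1
  'g' => row 0
  'c' => row 1
  'd' => row 0
  'l' => row 1
  'f' => row 0
Rows:
  Row 0: "nkgdf"
  Row 1: "jncl"
First row length: 5

5


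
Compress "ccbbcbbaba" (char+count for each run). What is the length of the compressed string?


Input: ccbbcbbaba
Runs:
  'c' x 2 => "c2"
  'b' x 2 => "b2"
  'c' x 1 => "c1"
  'b' x 2 => "b2"
  'a' x 1 => "a1"
  'b' x 1 => "b1"
  'a' x 1 => "a1"
Compressed: "c2b2c1b2a1b1a1"
Compressed length: 14

14


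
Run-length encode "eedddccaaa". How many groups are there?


Input: eedddccaaa
Scanning for consecutive runs:
  Group 1: 'e' x 2 (positions 0-1)
  Group 2: 'd' x 3 (positions 2-4)
  Group 3: 'c' x 2 (positions 5-6)
  Group 4: 'a' x 3 (positions 7-9)
Total groups: 4

4


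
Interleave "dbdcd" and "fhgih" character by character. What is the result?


Interleaving "dbdcd" and "fhgih":
  Position 0: 'd' from first, 'f' from second => "df"
  Position 1: 'b' from first, 'h' from second => "bh"
  Position 2: 'd' from first, 'g' from second => "dg"
  Position 3: 'c' from first, 'i' from second => "ci"
  Position 4: 'd' from first, 'h' from second => "dh"
Result: dfbhdgcidh

dfbhdgcidh


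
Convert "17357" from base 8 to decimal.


Input: "17357" in base 8
Positional expansion:
  Digit '1' (value 1) x 8^4 = 4096
  Digit '7' (value 7) x 8^3 = 3584
  Digit '3' (value 3) x 8^2 = 192
  Digit '5' (value 5) x 8^1 = 40
  Digit '7' (value 7) x 8^0 = 7
Sum = 7919

7919


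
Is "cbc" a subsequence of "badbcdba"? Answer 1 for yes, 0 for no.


Check if "cbc" is a subsequence of "badbcdba"
Greedy scan:
  Position 0 ('b'): no match needed
  Position 1 ('a'): no match needed
  Position 2 ('d'): no match needed
  Position 3 ('b'): no match needed
  Position 4 ('c'): matches sub[0] = 'c'
  Position 5 ('d'): no match needed
  Position 6 ('b'): matches sub[1] = 'b'
  Position 7 ('a'): no match needed
Only matched 2/3 characters => not a subsequence

0


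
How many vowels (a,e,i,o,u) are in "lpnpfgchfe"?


Input: lpnpfgchfe
Checking each character:
  'l' at position 0: consonant
  'p' at position 1: consonant
  'n' at position 2: consonant
  'p' at position 3: consonant
  'f' at position 4: consonant
  'g' at position 5: consonant
  'c' at position 6: consonant
  'h' at position 7: consonant
  'f' at position 8: consonant
  'e' at position 9: vowel (running total: 1)
Total vowels: 1

1


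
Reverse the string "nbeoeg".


Input: nbeoeg
Reading characters right to left:
  Position 5: 'g'
  Position 4: 'e'
  Position 3: 'o'
  Position 2: 'e'
  Position 1: 'b'
  Position 0: 'n'
Reversed: geoebn

geoebn


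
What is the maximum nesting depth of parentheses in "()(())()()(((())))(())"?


Input: "()(())()()(((())))(())"
Tracking depth:
  Position 0 '(': depth becomes 1
  Position 1 ')': depth becomes 0
  Position 2 '(': depth becomes 1
  Position 3 '(': depth becomes 2
  Position 4 ')': depth becomes 1
  Position 5 ')': depth becomes 0
  Position 6 '(': depth becomes 1
  Position 7 ')': depth becomes 0
  Position 8 '(': depth becomes 1
  Position 9 ')': depth becomes 0
  Position 10 '(': depth becomes 1
  Position 11 '(': depth becomes 2
  Position 12 '(': depth becomes 3
  Position 13 '(': depth becomes 4
  Position 14 ')': depth becomes 3
  Position 15 ')': depth becomes 2
  Position 16 ')': depth becomes 1
  Position 17 ')': depth becomes 0
  Position 18 '(': depth becomes 1
  Position 19 '(': depth becomes 2
  Position 20 ')': depth becomes 1
  Position 21 ')': depth becomes 0
Maximum depth reached: 4

4


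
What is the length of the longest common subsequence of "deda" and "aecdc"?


LCS of "deda" and "aecdc"
DP table:
           a    e    c    d    c
      0    0    0    0    0    0
  d   0    0    0    0    1    1
  e   0    0    1    1    1    1
  d   0    0    1    1    2    2
  a   0    1    1    1    2    2
LCS length = dp[4][5] = 2

2


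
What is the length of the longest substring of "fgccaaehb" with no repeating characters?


Input: "fgccaaehb"
Sliding window (track last position of each char):
  Position 0 ('f'): window [0,0] length 1 -- new best
  Position 1 ('g'): window [0,1] length 2 -- new best
  Position 2 ('c'): window [0,2] length 3 -- new best
  Position 3 ('c'): repeat (last at 2), move window start to 3
  Position 3 ('c'): window [3,3] length 1
  Position 4 ('a'): window [3,4] length 2
  Position 5 ('a'): repeat (last at 4), move window start to 5
  Position 5 ('a'): window [5,5] length 1
  Position 6 ('e'): window [5,6] length 2
  Position 7 ('h'): window [5,7] length 3
  Position 8 ('b'): window [5,8] length 4 -- new best
Longest substring with no repeats: "aehb" with length 4

4


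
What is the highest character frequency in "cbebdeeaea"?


Input: cbebdeeaea
Character counts:
  'a': 2
  'b': 2
  'c': 1
  'd': 1
  'e': 4
Maximum frequency: 4

4


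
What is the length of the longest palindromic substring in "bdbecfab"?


Input: "bdbecfab"
Checking substrings for palindromes:
  [0:3] "bdb" (len 3) => palindrome
Longest palindromic substring: "bdb" with length 3

3


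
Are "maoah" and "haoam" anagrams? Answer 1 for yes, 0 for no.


Strings: "maoah", "haoam"
Sorted first:  aahmo
Sorted second: aahmo
Sorted forms match => anagrams

1


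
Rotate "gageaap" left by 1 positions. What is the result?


Input: "gageaap", rotate left by 1
First 1 characters: "g"
Remaining characters: "ageaap"
Concatenate remaining + first: "ageaap" + "g" = "ageaapg"

ageaapg


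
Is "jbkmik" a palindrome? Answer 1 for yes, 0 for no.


Input: jbkmik
Reversed: kimkbj
  Compare pos 0 ('j') with pos 5 ('k'): MISMATCH
  Compare pos 1 ('b') with pos 4 ('i'): MISMATCH
  Compare pos 2 ('k') with pos 3 ('m'): MISMATCH
Result: not a palindrome

0


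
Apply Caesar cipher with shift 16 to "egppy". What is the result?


Caesar cipher: shift "egppy" by 16
  'e' (pos 4) + 16 = pos 20 = 'u'
  'g' (pos 6) + 16 = pos 22 = 'w'
  'p' (pos 15) + 16 = pos 5 = 'f'
  'p' (pos 15) + 16 = pos 5 = 'f'
  'y' (pos 24) + 16 = pos 14 = 'o'
Result: uwffo

uwffo


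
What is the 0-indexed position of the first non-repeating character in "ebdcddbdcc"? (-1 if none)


Input: ebdcddbdcc
Character frequencies:
  'b': 2
  'c': 3
  'd': 4
  'e': 1
Scanning left to right for freq == 1:
  Position 0 ('e'): unique! => answer = 0

0


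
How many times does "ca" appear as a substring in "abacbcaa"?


Searching for "ca" in "abacbcaa"
Scanning each position:
  Position 0: "ab" => no
  Position 1: "ba" => no
  Position 2: "ac" => no
  Position 3: "cb" => no
  Position 4: "bc" => no
  Position 5: "ca" => MATCH
  Position 6: "aa" => no
Total occurrences: 1

1


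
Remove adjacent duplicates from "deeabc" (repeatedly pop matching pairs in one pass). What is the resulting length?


Input: deeabc
Stack-based adjacent duplicate removal:
  Read 'd': push. Stack: d
  Read 'e': push. Stack: de
  Read 'e': matches stack top 'e' => pop. Stack: d
  Read 'a': push. Stack: da
  Read 'b': push. Stack: dab
  Read 'c': push. Stack: dabc
Final stack: "dabc" (length 4)

4


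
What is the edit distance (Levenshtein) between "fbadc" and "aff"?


Computing edit distance: "fbadc" -> "aff"
DP table:
           a    f    f
      0    1    2    3
  f   1    1    1    2
  b   2    2    2    2
  a   3    2    3    3
  d   4    3    3    4
  c   5    4    4    4
Edit distance = dp[5][3] = 4

4


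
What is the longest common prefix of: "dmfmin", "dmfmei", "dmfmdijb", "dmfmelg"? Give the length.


Words: dmfmin, dmfmei, dmfmdijb, dmfmelg
  Position 0: all 'd' => match
  Position 1: all 'm' => match
  Position 2: all 'f' => match
  Position 3: all 'm' => match
  Position 4: ('i', 'e', 'd', 'e') => mismatch, stop
LCP = "dmfm" (length 4)

4


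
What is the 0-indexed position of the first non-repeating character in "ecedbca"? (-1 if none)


Input: ecedbca
Character frequencies:
  'a': 1
  'b': 1
  'c': 2
  'd': 1
  'e': 2
Scanning left to right for freq == 1:
  Position 0 ('e'): freq=2, skip
  Position 1 ('c'): freq=2, skip
  Position 2 ('e'): freq=2, skip
  Position 3 ('d'): unique! => answer = 3

3


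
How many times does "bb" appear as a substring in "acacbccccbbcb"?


Searching for "bb" in "acacbccccbbcb"
Scanning each position:
  Position 0: "ac" => no
  Position 1: "ca" => no
  Position 2: "ac" => no
  Position 3: "cb" => no
  Position 4: "bc" => no
  Position 5: "cc" => no
  Position 6: "cc" => no
  Position 7: "cc" => no
  Position 8: "cb" => no
  Position 9: "bb" => MATCH
  Position 10: "bc" => no
  Position 11: "cb" => no
Total occurrences: 1

1


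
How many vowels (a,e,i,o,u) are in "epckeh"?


Input: epckeh
Checking each character:
  'e' at position 0: vowel (running total: 1)
  'p' at position 1: consonant
  'c' at position 2: consonant
  'k' at position 3: consonant
  'e' at position 4: vowel (running total: 2)
  'h' at position 5: consonant
Total vowels: 2

2


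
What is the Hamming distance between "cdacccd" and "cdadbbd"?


Comparing "cdacccd" and "cdadbbd" position by position:
  Position 0: 'c' vs 'c' => same
  Position 1: 'd' vs 'd' => same
  Position 2: 'a' vs 'a' => same
  Position 3: 'c' vs 'd' => differ
  Position 4: 'c' vs 'b' => differ
  Position 5: 'c' vs 'b' => differ
  Position 6: 'd' vs 'd' => same
Total differences (Hamming distance): 3

3


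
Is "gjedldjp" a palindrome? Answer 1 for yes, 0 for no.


Input: gjedldjp
Reversed: pjdldejg
  Compare pos 0 ('g') with pos 7 ('p'): MISMATCH
  Compare pos 1 ('j') with pos 6 ('j'): match
  Compare pos 2 ('e') with pos 5 ('d'): MISMATCH
  Compare pos 3 ('d') with pos 4 ('l'): MISMATCH
Result: not a palindrome

0


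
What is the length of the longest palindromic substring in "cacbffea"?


Input: "cacbffea"
Checking substrings for palindromes:
  [0:3] "cac" (len 3) => palindrome
  [4:6] "ff" (len 2) => palindrome
Longest palindromic substring: "cac" with length 3

3


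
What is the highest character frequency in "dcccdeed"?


Input: dcccdeed
Character counts:
  'c': 3
  'd': 3
  'e': 2
Maximum frequency: 3

3


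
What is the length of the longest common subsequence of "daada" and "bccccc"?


LCS of "daada" and "bccccc"
DP table:
           b    c    c    c    c    c
      0    0    0    0    0    0    0
  d   0    0    0    0    0    0    0
  a   0    0    0    0    0    0    0
  a   0    0    0    0    0    0    0
  d   0    0    0    0    0    0    0
  a   0    0    0    0    0    0    0
LCS length = dp[5][6] = 0

0


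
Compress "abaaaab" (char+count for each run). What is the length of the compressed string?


Input: abaaaab
Runs:
  'a' x 1 => "a1"
  'b' x 1 => "b1"
  'a' x 4 => "a4"
  'b' x 1 => "b1"
Compressed: "a1b1a4b1"
Compressed length: 8

8


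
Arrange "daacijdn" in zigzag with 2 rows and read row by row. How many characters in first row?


Zigzag "daacijdn" into 2 rows:
Placing characters:
  'd' => row 0
  'a' => row 1
  'a' => row 0
  'c' => row 1
  'i' => row 0
  'j' => row 1
  'd' => row 0
  'n' => row 1
Rows:
  Row 0: "daid"
  Row 1: "acjn"
First row length: 4

4


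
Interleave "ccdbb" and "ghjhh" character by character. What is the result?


Interleaving "ccdbb" and "ghjhh":
  Position 0: 'c' from first, 'g' from second => "cg"
  Position 1: 'c' from first, 'h' from second => "ch"
  Position 2: 'd' from first, 'j' from second => "dj"
  Position 3: 'b' from first, 'h' from second => "bh"
  Position 4: 'b' from first, 'h' from second => "bh"
Result: cgchdjbhbh

cgchdjbhbh


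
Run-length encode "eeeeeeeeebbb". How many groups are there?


Input: eeeeeeeeebbb
Scanning for consecutive runs:
  Group 1: 'e' x 9 (positions 0-8)
  Group 2: 'b' x 3 (positions 9-11)
Total groups: 2

2


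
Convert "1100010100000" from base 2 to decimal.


Input: "1100010100000" in base 2
Positional expansion:
  Digit '1' (value 1) x 2^12 = 4096
  Digit '1' (value 1) x 2^11 = 2048
  Digit '0' (value 0) x 2^10 = 0
  Digit '0' (value 0) x 2^9 = 0
  Digit '0' (value 0) x 2^8 = 0
  Digit '1' (value 1) x 2^7 = 128
  Digit '0' (value 0) x 2^6 = 0
  Digit '1' (value 1) x 2^5 = 32
  Digit '0' (value 0) x 2^4 = 0
  Digit '0' (value 0) x 2^3 = 0
  Digit '0' (value 0) x 2^2 = 0
  Digit '0' (value 0) x 2^1 = 0
  Digit '0' (value 0) x 2^0 = 0
Sum = 6304

6304


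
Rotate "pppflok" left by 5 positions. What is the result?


Input: "pppflok", rotate left by 5
First 5 characters: "pppfl"
Remaining characters: "ok"
Concatenate remaining + first: "ok" + "pppfl" = "okpppfl"

okpppfl


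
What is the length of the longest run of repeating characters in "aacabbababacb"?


Input: "aacabbababacb"
Scanning for longest run:
  Position 1 ('a'): continues run of 'a', length=2
  Position 2 ('c'): new char, reset run to 1
  Position 3 ('a'): new char, reset run to 1
  Position 4 ('b'): new char, reset run to 1
  Position 5 ('b'): continues run of 'b', length=2
  Position 6 ('a'): new char, reset run to 1
  Position 7 ('b'): new char, reset run to 1
  Position 8 ('a'): new char, reset run to 1
  Position 9 ('b'): new char, reset run to 1
  Position 10 ('a'): new char, reset run to 1
  Position 11 ('c'): new char, reset run to 1
  Position 12 ('b'): new char, reset run to 1
Longest run: 'a' with length 2

2


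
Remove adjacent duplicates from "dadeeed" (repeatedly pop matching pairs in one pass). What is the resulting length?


Input: dadeeed
Stack-based adjacent duplicate removal:
  Read 'd': push. Stack: d
  Read 'a': push. Stack: da
  Read 'd': push. Stack: dad
  Read 'e': push. Stack: dade
  Read 'e': matches stack top 'e' => pop. Stack: dad
  Read 'e': push. Stack: dade
  Read 'd': push. Stack: daded
Final stack: "daded" (length 5)

5


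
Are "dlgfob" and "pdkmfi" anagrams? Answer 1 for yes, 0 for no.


Strings: "dlgfob", "pdkmfi"
Sorted first:  bdfglo
Sorted second: dfikmp
Differ at position 0: 'b' vs 'd' => not anagrams

0


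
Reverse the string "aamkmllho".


Input: aamkmllho
Reading characters right to left:
  Position 8: 'o'
  Position 7: 'h'
  Position 6: 'l'
  Position 5: 'l'
  Position 4: 'm'
  Position 3: 'k'
  Position 2: 'm'
  Position 1: 'a'
  Position 0: 'a'
Reversed: ohllmkmaa

ohllmkmaa


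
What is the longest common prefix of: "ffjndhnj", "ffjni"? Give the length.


Words: ffjndhnj, ffjni
  Position 0: all 'f' => match
  Position 1: all 'f' => match
  Position 2: all 'j' => match
  Position 3: all 'n' => match
  Position 4: ('d', 'i') => mismatch, stop
LCP = "ffjn" (length 4)

4


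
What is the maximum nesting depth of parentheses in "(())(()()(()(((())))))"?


Input: "(())(()()(()(((())))))"
Tracking depth:
  Position 0 '(': depth becomes 1
  Position 1 '(': depth becomes 2
  Position 2 ')': depth becomes 1
  Position 3 ')': depth becomes 0
  Position 4 '(': depth becomes 1
  Position 5 '(': depth becomes 2
  Position 6 ')': depth becomes 1
  Position 7 '(': depth becomes 2
  Position 8 ')': depth becomes 1
  Position 9 '(': depth becomes 2
  Position 10 '(': depth becomes 3
  Position 11 ')': depth becomes 2
  Position 12 '(': depth becomes 3
  Position 13 '(': depth becomes 4
  Position 14 '(': depth becomes 5
  Position 15 '(': depth becomes 6
  Position 16 ')': depth becomes 5
  Position 17 ')': depth becomes 4
  Position 18 ')': depth becomes 3
  Position 19 ')': depth becomes 2
  Position 20 ')': depth becomes 1
  Position 21 ')': depth becomes 0
Maximum depth reached: 6

6


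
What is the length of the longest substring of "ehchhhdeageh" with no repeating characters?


Input: "ehchhhdeageh"
Sliding window (track last position of each char):
  Position 0 ('e'): window [0,0] length 1 -- new best
  Position 1 ('h'): window [0,1] length 2 -- new best
  Position 2 ('c'): window [0,2] length 3 -- new best
  Position 3 ('h'): repeat (last at 1), move window start to 2
  Position 3 ('h'): window [2,3] length 2
  Position 4 ('h'): repeat (last at 3), move window start to 4
  Position 4 ('h'): window [4,4] length 1
  Position 5 ('h'): repeat (last at 4), move window start to 5
  Position 5 ('h'): window [5,5] length 1
  Position 6 ('d'): window [5,6] length 2
  Position 7 ('e'): window [5,7] length 3
  Position 8 ('a'): window [5,8] length 4 -- new best
  Position 9 ('g'): window [5,9] length 5 -- new best
  Position 10 ('e'): repeat (last at 7), move window start to 8
  Position 10 ('e'): window [8,10] length 3
  Position 11 ('h'): window [8,11] length 4
Longest substring with no repeats: "hdeag" with length 5

5


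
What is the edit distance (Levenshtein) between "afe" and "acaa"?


Computing edit distance: "afe" -> "acaa"
DP table:
           a    c    a    a
      0    1    2    3    4
  a   1    0    1    2    3
  f   2    1    1    2    3
  e   3    2    2    2    3
Edit distance = dp[3][4] = 3

3


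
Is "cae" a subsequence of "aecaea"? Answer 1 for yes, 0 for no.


Check if "cae" is a subsequence of "aecaea"
Greedy scan:
  Position 0 ('a'): no match needed
  Position 1 ('e'): no match needed
  Position 2 ('c'): matches sub[0] = 'c'
  Position 3 ('a'): matches sub[1] = 'a'
  Position 4 ('e'): matches sub[2] = 'e'
  Position 5 ('a'): no match needed
All 3 characters matched => is a subsequence

1


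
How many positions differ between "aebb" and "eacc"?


Comparing "aebb" and "eacc" position by position:
  Position 0: 'a' vs 'e' => DIFFER
  Position 1: 'e' vs 'a' => DIFFER
  Position 2: 'b' vs 'c' => DIFFER
  Position 3: 'b' vs 'c' => DIFFER
Positions that differ: 4

4


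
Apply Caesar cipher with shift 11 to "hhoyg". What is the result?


Caesar cipher: shift "hhoyg" by 11
  'h' (pos 7) + 11 = pos 18 = 's'
  'h' (pos 7) + 11 = pos 18 = 's'
  'o' (pos 14) + 11 = pos 25 = 'z'
  'y' (pos 24) + 11 = pos 9 = 'j'
  'g' (pos 6) + 11 = pos 17 = 'r'
Result: sszjr

sszjr


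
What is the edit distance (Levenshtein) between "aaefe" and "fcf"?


Computing edit distance: "aaefe" -> "fcf"
DP table:
           f    c    f
      0    1    2    3
  a   1    1    2    3
  a   2    2    2    3
  e   3    3    3    3
  f   4    3    4    3
  e   5    4    4    4
Edit distance = dp[5][3] = 4

4


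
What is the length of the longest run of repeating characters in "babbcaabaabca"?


Input: "babbcaabaabca"
Scanning for longest run:
  Position 1 ('a'): new char, reset run to 1
  Position 2 ('b'): new char, reset run to 1
  Position 3 ('b'): continues run of 'b', length=2
  Position 4 ('c'): new char, reset run to 1
  Position 5 ('a'): new char, reset run to 1
  Position 6 ('a'): continues run of 'a', length=2
  Position 7 ('b'): new char, reset run to 1
  Position 8 ('a'): new char, reset run to 1
  Position 9 ('a'): continues run of 'a', length=2
  Position 10 ('b'): new char, reset run to 1
  Position 11 ('c'): new char, reset run to 1
  Position 12 ('a'): new char, reset run to 1
Longest run: 'b' with length 2

2


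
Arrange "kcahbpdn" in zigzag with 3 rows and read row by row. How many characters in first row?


Zigzag "kcahbpdn" into 3 rows:
Placing characters:
  'k' => row 0
  'c' => row 1
  'a' => row 2
  'h' => row 1
  'b' => row 0
  'p' => row 1
  'd' => row 2
  'n' => row 1
Rows:
  Row 0: "kb"
  Row 1: "chpn"
  Row 2: "ad"
First row length: 2

2


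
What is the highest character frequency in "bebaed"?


Input: bebaed
Character counts:
  'a': 1
  'b': 2
  'd': 1
  'e': 2
Maximum frequency: 2

2


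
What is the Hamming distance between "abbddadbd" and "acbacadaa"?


Comparing "abbddadbd" and "acbacadaa" position by position:
  Position 0: 'a' vs 'a' => same
  Position 1: 'b' vs 'c' => differ
  Position 2: 'b' vs 'b' => same
  Position 3: 'd' vs 'a' => differ
  Position 4: 'd' vs 'c' => differ
  Position 5: 'a' vs 'a' => same
  Position 6: 'd' vs 'd' => same
  Position 7: 'b' vs 'a' => differ
  Position 8: 'd' vs 'a' => differ
Total differences (Hamming distance): 5

5


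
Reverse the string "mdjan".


Input: mdjan
Reading characters right to left:
  Position 4: 'n'
  Position 3: 'a'
  Position 2: 'j'
  Position 1: 'd'
  Position 0: 'm'
Reversed: najdm

najdm


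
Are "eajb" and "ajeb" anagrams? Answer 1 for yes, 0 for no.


Strings: "eajb", "ajeb"
Sorted first:  abej
Sorted second: abej
Sorted forms match => anagrams

1


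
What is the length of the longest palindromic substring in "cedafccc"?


Input: "cedafccc"
Checking substrings for palindromes:
  [5:8] "ccc" (len 3) => palindrome
  [5:7] "cc" (len 2) => palindrome
  [6:8] "cc" (len 2) => palindrome
Longest palindromic substring: "ccc" with length 3

3


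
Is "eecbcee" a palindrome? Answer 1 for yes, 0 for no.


Input: eecbcee
Reversed: eecbcee
  Compare pos 0 ('e') with pos 6 ('e'): match
  Compare pos 1 ('e') with pos 5 ('e'): match
  Compare pos 2 ('c') with pos 4 ('c'): match
Result: palindrome

1


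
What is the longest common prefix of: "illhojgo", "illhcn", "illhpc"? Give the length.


Words: illhojgo, illhcn, illhpc
  Position 0: all 'i' => match
  Position 1: all 'l' => match
  Position 2: all 'l' => match
  Position 3: all 'h' => match
  Position 4: ('o', 'c', 'p') => mismatch, stop
LCP = "illh" (length 4)

4


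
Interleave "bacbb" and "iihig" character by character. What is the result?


Interleaving "bacbb" and "iihig":
  Position 0: 'b' from first, 'i' from second => "bi"
  Position 1: 'a' from first, 'i' from second => "ai"
  Position 2: 'c' from first, 'h' from second => "ch"
  Position 3: 'b' from first, 'i' from second => "bi"
  Position 4: 'b' from first, 'g' from second => "bg"
Result: biaichbibg

biaichbibg


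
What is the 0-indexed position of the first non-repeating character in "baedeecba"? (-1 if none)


Input: baedeecba
Character frequencies:
  'a': 2
  'b': 2
  'c': 1
  'd': 1
  'e': 3
Scanning left to right for freq == 1:
  Position 0 ('b'): freq=2, skip
  Position 1 ('a'): freq=2, skip
  Position 2 ('e'): freq=3, skip
  Position 3 ('d'): unique! => answer = 3

3


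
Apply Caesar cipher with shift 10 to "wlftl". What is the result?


Caesar cipher: shift "wlftl" by 10
  'w' (pos 22) + 10 = pos 6 = 'g'
  'l' (pos 11) + 10 = pos 21 = 'v'
  'f' (pos 5) + 10 = pos 15 = 'p'
  't' (pos 19) + 10 = pos 3 = 'd'
  'l' (pos 11) + 10 = pos 21 = 'v'
Result: gvpdv

gvpdv


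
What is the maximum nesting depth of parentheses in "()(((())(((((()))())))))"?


Input: "()(((())(((((()))())))))"
Tracking depth:
  Position 0 '(': depth becomes 1
  Position 1 ')': depth becomes 0
  Position 2 '(': depth becomes 1
  Position 3 '(': depth becomes 2
  Position 4 '(': depth becomes 3
  Position 5 '(': depth becomes 4
  Position 6 ')': depth becomes 3
  Position 7 ')': depth becomes 2
  Position 8 '(': depth becomes 3
  Position 9 '(': depth becomes 4
  Position 10 '(': depth becomes 5
  Position 11 '(': depth becomes 6
  Position 12 '(': depth becomes 7
  Position 13 '(': depth becomes 8
  Position 14 ')': depth becomes 7
  Position 15 ')': depth becomes 6
  Position 16 ')': depth becomes 5
  Position 17 '(': depth becomes 6
  Position 18 ')': depth becomes 5
  Position 19 ')': depth becomes 4
  Position 20 ')': depth becomes 3
  Position 21 ')': depth becomes 2
  Position 22 ')': depth becomes 1
  Position 23 ')': depth becomes 0
Maximum depth reached: 8

8


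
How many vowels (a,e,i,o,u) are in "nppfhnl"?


Input: nppfhnl
Checking each character:
  'n' at position 0: consonant
  'p' at position 1: consonant
  'p' at position 2: consonant
  'f' at position 3: consonant
  'h' at position 4: consonant
  'n' at position 5: consonant
  'l' at position 6: consonant
Total vowels: 0

0


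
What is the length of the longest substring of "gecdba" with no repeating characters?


Input: "gecdba"
Sliding window (track last position of each char):
  Position 0 ('g'): window [0,0] length 1 -- new best
  Position 1 ('e'): window [0,1] length 2 -- new best
  Position 2 ('c'): window [0,2] length 3 -- new best
  Position 3 ('d'): window [0,3] length 4 -- new best
  Position 4 ('b'): window [0,4] length 5 -- new best
  Position 5 ('a'): window [0,5] length 6 -- new best
Longest substring with no repeats: "gecdba" with length 6

6


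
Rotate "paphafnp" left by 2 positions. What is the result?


Input: "paphafnp", rotate left by 2
First 2 characters: "pa"
Remaining characters: "phafnp"
Concatenate remaining + first: "phafnp" + "pa" = "phafnppa"

phafnppa


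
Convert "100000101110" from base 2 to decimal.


Input: "100000101110" in base 2
Positional expansion:
  Digit '1' (value 1) x 2^11 = 2048
  Digit '0' (value 0) x 2^10 = 0
  Digit '0' (value 0) x 2^9 = 0
  Digit '0' (value 0) x 2^8 = 0
  Digit '0' (value 0) x 2^7 = 0
  Digit '0' (value 0) x 2^6 = 0
  Digit '1' (value 1) x 2^5 = 32
  Digit '0' (value 0) x 2^4 = 0
  Digit '1' (value 1) x 2^3 = 8
  Digit '1' (value 1) x 2^2 = 4
  Digit '1' (value 1) x 2^1 = 2
  Digit '0' (value 0) x 2^0 = 0
Sum = 2094

2094


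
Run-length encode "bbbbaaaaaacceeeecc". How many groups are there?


Input: bbbbaaaaaacceeeecc
Scanning for consecutive runs:
  Group 1: 'b' x 4 (positions 0-3)
  Group 2: 'a' x 6 (positions 4-9)
  Group 3: 'c' x 2 (positions 10-11)
  Group 4: 'e' x 4 (positions 12-15)
  Group 5: 'c' x 2 (positions 16-17)
Total groups: 5

5


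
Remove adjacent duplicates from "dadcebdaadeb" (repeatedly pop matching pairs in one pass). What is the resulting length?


Input: dadcebdaadeb
Stack-based adjacent duplicate removal:
  Read 'd': push. Stack: d
  Read 'a': push. Stack: da
  Read 'd': push. Stack: dad
  Read 'c': push. Stack: dadc
  Read 'e': push. Stack: dadce
  Read 'b': push. Stack: dadceb
  Read 'd': push. Stack: dadcebd
  Read 'a': push. Stack: dadcebda
  Read 'a': matches stack top 'a' => pop. Stack: dadcebd
  Read 'd': matches stack top 'd' => pop. Stack: dadceb
  Read 'e': push. Stack: dadcebe
  Read 'b': push. Stack: dadcebeb
Final stack: "dadcebeb" (length 8)

8


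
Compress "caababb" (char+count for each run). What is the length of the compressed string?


Input: caababb
Runs:
  'c' x 1 => "c1"
  'a' x 2 => "a2"
  'b' x 1 => "b1"
  'a' x 1 => "a1"
  'b' x 2 => "b2"
Compressed: "c1a2b1a1b2"
Compressed length: 10

10


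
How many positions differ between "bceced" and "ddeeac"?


Comparing "bceced" and "ddeeac" position by position:
  Position 0: 'b' vs 'd' => DIFFER
  Position 1: 'c' vs 'd' => DIFFER
  Position 2: 'e' vs 'e' => same
  Position 3: 'c' vs 'e' => DIFFER
  Position 4: 'e' vs 'a' => DIFFER
  Position 5: 'd' vs 'c' => DIFFER
Positions that differ: 5

5


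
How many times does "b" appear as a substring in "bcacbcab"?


Searching for "b" in "bcacbcab"
Scanning each position:
  Position 0: "b" => MATCH
  Position 1: "c" => no
  Position 2: "a" => no
  Position 3: "c" => no
  Position 4: "b" => MATCH
  Position 5: "c" => no
  Position 6: "a" => no
  Position 7: "b" => MATCH
Total occurrences: 3

3


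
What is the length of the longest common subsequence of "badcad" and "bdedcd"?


LCS of "badcad" and "bdedcd"
DP table:
           b    d    e    d    c    d
      0    0    0    0    0    0    0
  b   0    1    1    1    1    1    1
  a   0    1    1    1    1    1    1
  d   0    1    2    2    2    2    2
  c   0    1    2    2    2    3    3
  a   0    1    2    2    2    3    3
  d   0    1    2    2    3    3    4
LCS length = dp[6][6] = 4

4


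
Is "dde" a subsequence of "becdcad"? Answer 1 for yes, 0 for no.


Check if "dde" is a subsequence of "becdcad"
Greedy scan:
  Position 0 ('b'): no match needed
  Position 1 ('e'): no match needed
  Position 2 ('c'): no match needed
  Position 3 ('d'): matches sub[0] = 'd'
  Position 4 ('c'): no match needed
  Position 5 ('a'): no match needed
  Position 6 ('d'): matches sub[1] = 'd'
Only matched 2/3 characters => not a subsequence

0


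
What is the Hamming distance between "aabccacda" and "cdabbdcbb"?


Comparing "aabccacda" and "cdabbdcbb" position by position:
  Position 0: 'a' vs 'c' => differ
  Position 1: 'a' vs 'd' => differ
  Position 2: 'b' vs 'a' => differ
  Position 3: 'c' vs 'b' => differ
  Position 4: 'c' vs 'b' => differ
  Position 5: 'a' vs 'd' => differ
  Position 6: 'c' vs 'c' => same
  Position 7: 'd' vs 'b' => differ
  Position 8: 'a' vs 'b' => differ
Total differences (Hamming distance): 8

8


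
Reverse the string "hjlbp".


Input: hjlbp
Reading characters right to left:
  Position 4: 'p'
  Position 3: 'b'
  Position 2: 'l'
  Position 1: 'j'
  Position 0: 'h'
Reversed: pbljh

pbljh


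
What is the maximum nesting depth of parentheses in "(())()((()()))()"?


Input: "(())()((()()))()"
Tracking depth:
  Position 0 '(': depth becomes 1
  Position 1 '(': depth becomes 2
  Position 2 ')': depth becomes 1
  Position 3 ')': depth becomes 0
  Position 4 '(': depth becomes 1
  Position 5 ')': depth becomes 0
  Position 6 '(': depth becomes 1
  Position 7 '(': depth becomes 2
  Position 8 '(': depth becomes 3
  Position 9 ')': depth becomes 2
  Position 10 '(': depth becomes 3
  Position 11 ')': depth becomes 2
  Position 12 ')': depth becomes 1
  Position 13 ')': depth becomes 0
  Position 14 '(': depth becomes 1
  Position 15 ')': depth becomes 0
Maximum depth reached: 3

3


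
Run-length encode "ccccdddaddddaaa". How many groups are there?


Input: ccccdddaddddaaa
Scanning for consecutive runs:
  Group 1: 'c' x 4 (positions 0-3)
  Group 2: 'd' x 3 (positions 4-6)
  Group 3: 'a' x 1 (positions 7-7)
  Group 4: 'd' x 4 (positions 8-11)
  Group 5: 'a' x 3 (positions 12-14)
Total groups: 5

5


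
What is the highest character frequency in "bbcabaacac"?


Input: bbcabaacac
Character counts:
  'a': 4
  'b': 3
  'c': 3
Maximum frequency: 4

4
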